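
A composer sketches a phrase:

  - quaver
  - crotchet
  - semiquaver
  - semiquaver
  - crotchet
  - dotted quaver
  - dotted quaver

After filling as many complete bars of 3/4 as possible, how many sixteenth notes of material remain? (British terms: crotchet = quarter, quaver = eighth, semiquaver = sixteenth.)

6

One bar of 3/4 = 12 sixteenth notes.
Convert each value to sixteenth notes: quaver = 2; crotchet = 4; semiquaver = 1; semiquaver = 1; crotchet = 4; dotted quaver = 3; dotted quaver = 3.
Sum: 2 + 4 + 1 + 1 + 4 + 3 + 3 = 18.
18 ÷ 12 = 1 complete bar with 6 sixteenth notes remaining.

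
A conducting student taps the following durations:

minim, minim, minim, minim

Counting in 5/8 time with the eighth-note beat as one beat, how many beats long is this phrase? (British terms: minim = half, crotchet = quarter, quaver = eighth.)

One eighth-note beat = 2 sixteenth notes.
In sixteenth notes: minim = 8; minim = 8; minim = 8; minim = 8.
Sum: 8 + 8 + 8 + 8 = 32.
32 ÷ 2 = 16 beats.

16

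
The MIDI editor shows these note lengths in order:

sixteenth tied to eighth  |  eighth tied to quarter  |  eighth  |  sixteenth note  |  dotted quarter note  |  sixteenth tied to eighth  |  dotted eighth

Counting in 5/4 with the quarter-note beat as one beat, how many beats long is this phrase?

One quarter-note beat = 4 sixteenth notes.
Convert each value to sixteenth notes: sixteenth tied to eighth (sixteenth + eighth) = 3; eighth tied to quarter (eighth + quarter) = 6; eighth = 2; sixteenth note = 1; dotted quarter note = 6; sixteenth tied to eighth (sixteenth + eighth) = 3; dotted eighth = 3.
Adding: 3 + 6 + 2 + 1 + 6 + 3 + 3 = 24.
24 ÷ 4 = 6 beats.

6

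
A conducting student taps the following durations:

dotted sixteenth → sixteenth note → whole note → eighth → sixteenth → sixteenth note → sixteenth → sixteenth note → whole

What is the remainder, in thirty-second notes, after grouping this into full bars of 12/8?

One bar of 12/8 = 48 thirty-second notes.
In thirty-second notes: dotted sixteenth = 3; sixteenth note = 2; whole note = 32; eighth = 4; sixteenth = 2; sixteenth note = 2; sixteenth = 2; sixteenth note = 2; whole = 32.
Total: 3 + 2 + 32 + 4 + 2 + 2 + 2 + 2 + 32 = 81.
81 ÷ 48 = 1 complete bar with 33 thirty-second notes remaining.

33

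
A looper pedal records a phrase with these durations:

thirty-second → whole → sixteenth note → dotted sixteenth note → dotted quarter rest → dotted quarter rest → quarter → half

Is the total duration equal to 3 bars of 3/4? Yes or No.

One bar of 3/4 = 24 thirty-second notes, so 3 bars = 72.
Convert each value to thirty-second notes: thirty-second = 1; whole = 32; sixteenth note = 2; dotted sixteenth note = 3; dotted quarter rest = 12; dotted quarter rest = 12; quarter = 8; half = 16.
Total: 1 + 32 + 2 + 3 + 12 + 12 + 8 + 16 = 86.
86 exceeds 72, so the answer is No.

No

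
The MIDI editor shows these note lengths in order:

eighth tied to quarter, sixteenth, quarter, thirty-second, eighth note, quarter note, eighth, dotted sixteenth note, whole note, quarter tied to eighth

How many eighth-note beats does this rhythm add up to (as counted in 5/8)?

21.5

One eighth-note beat = 4 thirty-second notes.
Working in thirty-second notes: eighth tied to quarter (eighth + quarter) = 12; sixteenth = 2; quarter = 8; thirty-second = 1; eighth note = 4; quarter note = 8; eighth = 4; dotted sixteenth note = 3; whole note = 32; quarter tied to eighth (quarter + eighth) = 12.
Sum: 12 + 2 + 8 + 1 + 4 + 8 + 4 + 3 + 32 + 12 = 86.
86 ÷ 4 = 21.5 beats.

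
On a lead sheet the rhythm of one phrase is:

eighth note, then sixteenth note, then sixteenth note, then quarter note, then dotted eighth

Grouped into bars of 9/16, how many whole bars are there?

1

One bar of 9/16 = 9 sixteenth notes.
In sixteenth notes: eighth note = 2; sixteenth note = 1; sixteenth note = 1; quarter note = 4; dotted eighth = 3.
Altogether 2 + 1 + 1 + 4 + 3 = 11.
11 ÷ 9 = 1 complete bar with 2 left over.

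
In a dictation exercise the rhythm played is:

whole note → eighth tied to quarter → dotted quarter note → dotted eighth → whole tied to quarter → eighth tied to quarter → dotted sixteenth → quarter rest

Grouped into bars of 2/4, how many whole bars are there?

7

One bar of 2/4 = 16 thirty-second notes.
In thirty-second notes: whole note = 32; eighth tied to quarter (eighth + quarter) = 12; dotted quarter note = 12; dotted eighth = 6; whole tied to quarter (whole + quarter) = 40; eighth tied to quarter (eighth + quarter) = 12; dotted sixteenth = 3; quarter rest = 8.
Total: 32 + 12 + 12 + 6 + 40 + 12 + 3 + 8 = 125.
125 ÷ 16 = 7 complete bars with 13 left over.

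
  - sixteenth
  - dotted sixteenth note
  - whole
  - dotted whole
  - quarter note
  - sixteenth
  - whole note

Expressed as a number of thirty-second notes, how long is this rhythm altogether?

In thirty-second notes: sixteenth = 2; dotted sixteenth note = 3; whole = 32; dotted whole = 48; quarter note = 8; sixteenth = 2; whole note = 32.
Total: 2 + 3 + 32 + 48 + 8 + 2 + 32 = 127 thirty-second notes.

127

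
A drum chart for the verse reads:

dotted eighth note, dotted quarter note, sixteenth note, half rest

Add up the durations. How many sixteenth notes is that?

Working in sixteenth notes: dotted eighth note = 3; dotted quarter note = 6; sixteenth note = 1; half rest = 8.
Total: 3 + 6 + 1 + 8 = 18 sixteenth notes.

18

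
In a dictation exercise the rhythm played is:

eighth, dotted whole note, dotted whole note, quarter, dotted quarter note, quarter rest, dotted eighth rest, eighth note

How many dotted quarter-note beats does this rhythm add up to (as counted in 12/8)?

One dotted quarter-note beat = 6 sixteenth notes.
Working in sixteenth notes: eighth = 2; dotted whole note = 24; dotted whole note = 24; quarter = 4; dotted quarter note = 6; quarter rest = 4; dotted eighth rest = 3; eighth note = 2.
Sum: 2 + 24 + 24 + 4 + 6 + 4 + 3 + 2 = 69.
69 ÷ 6 = 11.5 beats.

11.5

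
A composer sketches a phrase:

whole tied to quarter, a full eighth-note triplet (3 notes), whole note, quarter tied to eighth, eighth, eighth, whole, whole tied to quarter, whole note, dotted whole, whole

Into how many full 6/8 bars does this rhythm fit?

One bar of 6/8 = 6 eighth notes.
Each duration in eighth notes: whole tied to quarter (whole + quarter) = 10; a full eighth-note triplet (3 notes) (three triplet eighths span one quarter) = 2; whole note = 8; quarter tied to eighth (quarter + eighth) = 3; eighth = 1; eighth = 1; whole = 8; whole tied to quarter (whole + quarter) = 10; whole note = 8; dotted whole = 12; whole = 8.
Total: 10 + 2 + 8 + 3 + 1 + 1 + 8 + 10 + 8 + 12 + 8 = 71.
71 ÷ 6 = 11 complete bars with 5 left over.

11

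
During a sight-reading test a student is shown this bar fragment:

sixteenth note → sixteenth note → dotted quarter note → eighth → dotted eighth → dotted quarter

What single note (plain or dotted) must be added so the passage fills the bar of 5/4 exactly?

The bar of 5/4 = 20 sixteenth notes.
Convert each value to sixteenth notes: sixteenth note = 1; sixteenth note = 1; dotted quarter note = 6; eighth = 2; dotted eighth = 3; dotted quarter = 6.
Sum: 1 + 1 + 6 + 2 + 3 + 6 = 19.
Remaining: 20 − 19 = 1 sixteenth note, which is a sixteenth note.

sixteenth note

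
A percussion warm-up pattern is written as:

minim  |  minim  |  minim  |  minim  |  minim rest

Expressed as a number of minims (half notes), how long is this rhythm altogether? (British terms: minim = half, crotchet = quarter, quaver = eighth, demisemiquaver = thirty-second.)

Express everything in half notes: minim = 1; minim = 1; minim = 1; minim = 1; minim rest = 1.
Altogether 1 + 1 + 1 + 1 + 1 = 5 half notes.

5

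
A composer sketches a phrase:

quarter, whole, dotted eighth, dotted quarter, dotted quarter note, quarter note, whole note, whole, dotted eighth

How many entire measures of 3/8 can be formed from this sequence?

One bar of 3/8 = 6 sixteenth notes.
Working in sixteenth notes: quarter = 4; whole = 16; dotted eighth = 3; dotted quarter = 6; dotted quarter note = 6; quarter note = 4; whole note = 16; whole = 16; dotted eighth = 3.
Total: 4 + 16 + 3 + 6 + 6 + 4 + 16 + 16 + 3 = 74.
74 ÷ 6 = 12 complete bars with 2 left over.

12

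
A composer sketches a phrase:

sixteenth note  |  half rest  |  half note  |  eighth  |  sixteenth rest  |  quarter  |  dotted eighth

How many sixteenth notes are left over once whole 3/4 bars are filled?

3

One bar of 3/4 = 12 sixteenth notes.
Each duration in sixteenth notes: sixteenth note = 1; half rest = 8; half note = 8; eighth = 2; sixteenth rest = 1; quarter = 4; dotted eighth = 3.
Altogether 1 + 8 + 8 + 2 + 1 + 4 + 3 = 27.
27 ÷ 12 = 2 complete bars with 3 sixteenth notes remaining.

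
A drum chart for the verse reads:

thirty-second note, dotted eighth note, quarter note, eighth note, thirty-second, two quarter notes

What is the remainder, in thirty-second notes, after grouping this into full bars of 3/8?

One bar of 3/8 = 12 thirty-second notes.
In thirty-second notes: thirty-second note = 1; dotted eighth note = 6; quarter note = 8; eighth note = 4; thirty-second = 1; quarter note = 8; quarter note = 8.
Altogether 1 + 6 + 8 + 4 + 1 + 8 + 8 = 36.
36 ÷ 12 = 3 complete bars with 0 thirty-second notes remaining.

0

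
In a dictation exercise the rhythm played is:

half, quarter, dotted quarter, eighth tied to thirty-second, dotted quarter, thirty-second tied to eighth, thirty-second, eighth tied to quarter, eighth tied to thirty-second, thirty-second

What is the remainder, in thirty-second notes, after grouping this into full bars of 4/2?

13

One bar of 4/2 = 64 thirty-second notes.
Each duration in thirty-second notes: half = 16; quarter = 8; dotted quarter = 12; eighth tied to thirty-second (eighth + thirty-second) = 5; dotted quarter = 12; thirty-second tied to eighth (thirty-second + eighth) = 5; thirty-second = 1; eighth tied to quarter (eighth + quarter) = 12; eighth tied to thirty-second (eighth + thirty-second) = 5; thirty-second = 1.
Adding: 16 + 8 + 12 + 5 + 12 + 5 + 1 + 12 + 5 + 1 = 77.
77 ÷ 64 = 1 complete bar with 13 thirty-second notes remaining.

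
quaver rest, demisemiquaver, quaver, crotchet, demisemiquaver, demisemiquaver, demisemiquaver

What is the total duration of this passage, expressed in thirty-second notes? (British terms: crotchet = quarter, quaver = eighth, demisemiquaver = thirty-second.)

Convert each value to thirty-second notes: quaver rest = 4; demisemiquaver = 1; quaver = 4; crotchet = 8; demisemiquaver = 1; demisemiquaver = 1; demisemiquaver = 1.
Total: 4 + 1 + 4 + 8 + 1 + 1 + 1 = 20 thirty-second notes.

20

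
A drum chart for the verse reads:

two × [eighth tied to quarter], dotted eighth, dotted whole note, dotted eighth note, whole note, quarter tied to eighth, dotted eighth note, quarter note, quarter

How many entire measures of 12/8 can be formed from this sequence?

One bar of 12/8 = 24 sixteenth notes.
Convert each value to sixteenth notes: eighth tied to quarter (eighth + quarter) = 6; eighth tied to quarter (eighth + quarter) = 6; dotted eighth = 3; dotted whole note = 24; dotted eighth note = 3; whole note = 16; quarter tied to eighth (quarter + eighth) = 6; dotted eighth note = 3; quarter note = 4; quarter = 4.
Adding: 6 + 6 + 3 + 24 + 3 + 16 + 6 + 3 + 4 + 4 = 75.
75 ÷ 24 = 3 complete bars with 3 left over.

3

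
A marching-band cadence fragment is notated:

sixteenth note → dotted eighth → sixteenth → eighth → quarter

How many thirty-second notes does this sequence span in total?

Express everything in thirty-second notes: sixteenth note = 2; dotted eighth = 6; sixteenth = 2; eighth = 4; quarter = 8.
Altogether 2 + 6 + 2 + 4 + 8 = 22 thirty-second notes.

22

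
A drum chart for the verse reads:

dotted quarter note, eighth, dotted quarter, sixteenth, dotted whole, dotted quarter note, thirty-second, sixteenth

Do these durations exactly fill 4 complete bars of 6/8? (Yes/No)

No

One bar of 6/8 = 24 thirty-second notes, so 4 bars = 96.
Express everything in thirty-second notes: dotted quarter note = 12; eighth = 4; dotted quarter = 12; sixteenth = 2; dotted whole = 48; dotted quarter note = 12; thirty-second = 1; sixteenth = 2.
Altogether 12 + 4 + 12 + 2 + 48 + 12 + 1 + 2 = 93.
93 falls short of 96, so the answer is No.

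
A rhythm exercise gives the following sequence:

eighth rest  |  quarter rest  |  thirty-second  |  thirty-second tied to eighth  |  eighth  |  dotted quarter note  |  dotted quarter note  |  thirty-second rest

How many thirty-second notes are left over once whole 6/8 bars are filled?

One bar of 6/8 = 24 thirty-second notes.
Express everything in thirty-second notes: eighth rest = 4; quarter rest = 8; thirty-second = 1; thirty-second tied to eighth (thirty-second + eighth) = 5; eighth = 4; dotted quarter note = 12; dotted quarter note = 12; thirty-second rest = 1.
Sum: 4 + 8 + 1 + 5 + 4 + 12 + 12 + 1 = 47.
47 ÷ 24 = 1 complete bar with 23 thirty-second notes remaining.

23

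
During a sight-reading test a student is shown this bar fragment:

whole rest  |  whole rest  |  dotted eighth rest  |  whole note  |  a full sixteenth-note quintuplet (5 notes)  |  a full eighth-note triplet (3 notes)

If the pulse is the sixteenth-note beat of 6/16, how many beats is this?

One sixteenth-note beat = 2 thirty-second notes.
Working in thirty-second notes: whole rest = 32; whole rest = 32; dotted eighth rest = 6; whole note = 32; a full sixteenth-note quintuplet (5 notes) (five quintuplet sixteenths span one quarter) = 8; a full eighth-note triplet (3 notes) (three triplet eighths span one quarter) = 8.
Adding: 32 + 32 + 6 + 32 + 8 + 8 = 118.
118 ÷ 2 = 59 beats.

59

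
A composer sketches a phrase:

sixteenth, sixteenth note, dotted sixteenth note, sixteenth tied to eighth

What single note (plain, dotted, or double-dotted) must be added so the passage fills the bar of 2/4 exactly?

dotted sixteenth note

The bar of 2/4 = 16 thirty-second notes.
Working in thirty-second notes: sixteenth = 2; sixteenth note = 2; dotted sixteenth note = 3; sixteenth tied to eighth (sixteenth + eighth) = 6.
Total: 2 + 2 + 3 + 6 = 13.
Remaining: 16 − 13 = 3 thirty-second notes, which is a dotted sixteenth note.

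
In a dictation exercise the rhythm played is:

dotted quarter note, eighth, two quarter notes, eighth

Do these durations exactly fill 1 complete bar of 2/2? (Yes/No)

One bar of 2/2 = 8 eighth notes.
Working in eighth notes: dotted quarter note = 3; eighth = 1; quarter note = 2; quarter note = 2; eighth = 1.
Altogether 3 + 1 + 2 + 2 + 1 = 9.
9 exceeds 8, so the answer is No.

No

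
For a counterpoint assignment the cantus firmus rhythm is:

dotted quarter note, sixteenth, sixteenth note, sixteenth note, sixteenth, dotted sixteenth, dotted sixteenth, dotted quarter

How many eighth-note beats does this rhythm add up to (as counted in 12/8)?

One eighth-note beat = 4 thirty-second notes.
Working in thirty-second notes: dotted quarter note = 12; sixteenth = 2; sixteenth note = 2; sixteenth note = 2; sixteenth = 2; dotted sixteenth = 3; dotted sixteenth = 3; dotted quarter = 12.
Sum: 12 + 2 + 2 + 2 + 2 + 3 + 3 + 12 = 38.
38 ÷ 4 = 9.5 beats.

9.5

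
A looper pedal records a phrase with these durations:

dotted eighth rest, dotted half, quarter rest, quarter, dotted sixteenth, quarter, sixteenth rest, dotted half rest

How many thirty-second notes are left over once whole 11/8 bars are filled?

39

One bar of 11/8 = 44 thirty-second notes.
Express everything in thirty-second notes: dotted eighth rest = 6; dotted half = 24; quarter rest = 8; quarter = 8; dotted sixteenth = 3; quarter = 8; sixteenth rest = 2; dotted half rest = 24.
Adding: 6 + 24 + 8 + 8 + 3 + 8 + 2 + 24 = 83.
83 ÷ 44 = 1 complete bar with 39 thirty-second notes remaining.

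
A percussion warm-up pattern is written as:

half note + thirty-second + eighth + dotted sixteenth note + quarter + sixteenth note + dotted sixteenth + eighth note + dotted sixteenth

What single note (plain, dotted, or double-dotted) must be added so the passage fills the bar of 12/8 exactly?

eighth note

The bar of 12/8 = 48 thirty-second notes.
Convert each value to thirty-second notes: half note = 16; thirty-second = 1; eighth = 4; dotted sixteenth note = 3; quarter = 8; sixteenth note = 2; dotted sixteenth = 3; eighth note = 4; dotted sixteenth = 3.
Total: 16 + 1 + 4 + 3 + 8 + 2 + 3 + 4 + 3 = 44.
Remaining: 48 − 44 = 4 thirty-second notes, which is a eighth note.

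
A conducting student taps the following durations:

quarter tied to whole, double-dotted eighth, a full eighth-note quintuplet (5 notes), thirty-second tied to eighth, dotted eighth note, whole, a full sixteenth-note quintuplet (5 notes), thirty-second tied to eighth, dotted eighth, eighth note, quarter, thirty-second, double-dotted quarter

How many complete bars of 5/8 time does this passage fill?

One bar of 5/8 = 20 thirty-second notes.
Express everything in thirty-second notes: quarter tied to whole (quarter + whole) = 40; double-dotted eighth = 7; a full eighth-note quintuplet (5 notes) (five quintuplet eighths span one half) = 16; thirty-second tied to eighth (thirty-second + eighth) = 5; dotted eighth note = 6; whole = 32; a full sixteenth-note quintuplet (5 notes) (five quintuplet sixteenths span one quarter) = 8; thirty-second tied to eighth (thirty-second + eighth) = 5; dotted eighth = 6; eighth note = 4; quarter = 8; thirty-second = 1; double-dotted quarter = 14.
Altogether 40 + 7 + 16 + 5 + 6 + 32 + 8 + 5 + 6 + 4 + 8 + 1 + 14 = 152.
152 ÷ 20 = 7 complete bars with 12 left over.

7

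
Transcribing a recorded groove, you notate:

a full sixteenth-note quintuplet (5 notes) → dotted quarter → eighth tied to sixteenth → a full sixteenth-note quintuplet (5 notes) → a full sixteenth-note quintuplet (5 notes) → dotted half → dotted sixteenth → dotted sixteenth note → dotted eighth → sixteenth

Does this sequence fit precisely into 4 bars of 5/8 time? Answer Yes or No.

One bar of 5/8 = 20 thirty-second notes, so 4 bars = 80.
Express everything in thirty-second notes: a full sixteenth-note quintuplet (5 notes) (five quintuplet sixteenths span one quarter) = 8; dotted quarter = 12; eighth tied to sixteenth (eighth + sixteenth) = 6; a full sixteenth-note quintuplet (5 notes) (five quintuplet sixteenths span one quarter) = 8; a full sixteenth-note quintuplet (5 notes) (five quintuplet sixteenths span one quarter) = 8; dotted half = 24; dotted sixteenth = 3; dotted sixteenth note = 3; dotted eighth = 6; sixteenth = 2.
Altogether 8 + 12 + 6 + 8 + 8 + 24 + 3 + 3 + 6 + 2 = 80.
80 equals 80, so the answer is Yes.

Yes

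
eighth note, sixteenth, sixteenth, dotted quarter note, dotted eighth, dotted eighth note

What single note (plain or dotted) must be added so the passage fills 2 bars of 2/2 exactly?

whole note

2 bars of 2/2 = 32 sixteenth notes.
Working in sixteenth notes: eighth note = 2; sixteenth = 1; sixteenth = 1; dotted quarter note = 6; dotted eighth = 3; dotted eighth note = 3.
Total: 2 + 1 + 1 + 6 + 3 + 3 = 16.
Remaining: 32 − 16 = 16 sixteenth notes, which is a whole note.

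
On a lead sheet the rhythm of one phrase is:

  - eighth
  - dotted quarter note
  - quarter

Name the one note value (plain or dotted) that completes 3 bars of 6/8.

3 bars of 6/8 = 18 eighth notes.
Convert each value to eighth notes: eighth = 1; dotted quarter note = 3; quarter = 2.
Sum: 1 + 3 + 2 = 6.
Remaining: 18 − 6 = 12 eighth notes, which is a dotted whole note.

dotted whole note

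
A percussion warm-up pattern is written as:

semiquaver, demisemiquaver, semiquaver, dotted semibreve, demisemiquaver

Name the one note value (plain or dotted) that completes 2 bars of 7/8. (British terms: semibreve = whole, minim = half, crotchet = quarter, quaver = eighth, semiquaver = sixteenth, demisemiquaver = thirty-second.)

2 bars of 7/8 = 56 thirty-second notes.
Each duration in thirty-second notes: semiquaver = 2; demisemiquaver = 1; semiquaver = 2; dotted semibreve = 48; demisemiquaver = 1.
Adding: 2 + 1 + 2 + 48 + 1 = 54.
Remaining: 56 − 54 = 2 thirty-second notes, which is a sixteenth note.

sixteenth note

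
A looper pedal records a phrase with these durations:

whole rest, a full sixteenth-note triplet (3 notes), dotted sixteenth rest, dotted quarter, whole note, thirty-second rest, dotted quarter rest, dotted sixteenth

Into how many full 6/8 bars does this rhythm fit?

One bar of 6/8 = 24 thirty-second notes.
Working in thirty-second notes: whole rest = 32; a full sixteenth-note triplet (3 notes) (three triplet sixteenths span one eighth) = 4; dotted sixteenth rest = 3; dotted quarter = 12; whole note = 32; thirty-second rest = 1; dotted quarter rest = 12; dotted sixteenth = 3.
Adding: 32 + 4 + 3 + 12 + 32 + 1 + 12 + 3 = 99.
99 ÷ 24 = 4 complete bars with 3 left over.

4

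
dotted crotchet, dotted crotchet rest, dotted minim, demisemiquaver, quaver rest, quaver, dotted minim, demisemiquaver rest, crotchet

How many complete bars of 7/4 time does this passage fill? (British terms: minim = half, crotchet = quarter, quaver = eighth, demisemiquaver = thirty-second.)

One bar of 7/4 = 56 thirty-second notes.
Convert each value to thirty-second notes: dotted crotchet = 12; dotted crotchet rest = 12; dotted minim = 24; demisemiquaver = 1; quaver rest = 4; quaver = 4; dotted minim = 24; demisemiquaver rest = 1; crotchet = 8.
Adding: 12 + 12 + 24 + 1 + 4 + 4 + 24 + 1 + 8 = 90.
90 ÷ 56 = 1 complete bar with 34 left over.

1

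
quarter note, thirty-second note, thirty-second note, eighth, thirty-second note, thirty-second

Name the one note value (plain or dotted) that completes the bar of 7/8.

dotted quarter note

The bar of 7/8 = 28 thirty-second notes.
Each duration in thirty-second notes: quarter note = 8; thirty-second note = 1; thirty-second note = 1; eighth = 4; thirty-second note = 1; thirty-second = 1.
Altogether 8 + 1 + 1 + 4 + 1 + 1 = 16.
Remaining: 28 − 16 = 12 thirty-second notes, which is a dotted quarter note.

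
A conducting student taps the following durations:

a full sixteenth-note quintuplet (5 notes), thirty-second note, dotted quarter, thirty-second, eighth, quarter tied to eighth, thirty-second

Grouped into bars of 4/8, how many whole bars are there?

One bar of 4/8 = 16 thirty-second notes.
Working in thirty-second notes: a full sixteenth-note quintuplet (5 notes) (five quintuplet sixteenths span one quarter) = 8; thirty-second note = 1; dotted quarter = 12; thirty-second = 1; eighth = 4; quarter tied to eighth (quarter + eighth) = 12; thirty-second = 1.
Adding: 8 + 1 + 12 + 1 + 4 + 12 + 1 = 39.
39 ÷ 16 = 2 complete bars with 7 left over.

2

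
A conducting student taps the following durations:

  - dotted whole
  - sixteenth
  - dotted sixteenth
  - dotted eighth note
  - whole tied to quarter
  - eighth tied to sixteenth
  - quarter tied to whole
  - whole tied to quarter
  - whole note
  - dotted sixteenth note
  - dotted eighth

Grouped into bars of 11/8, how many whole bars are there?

5

One bar of 11/8 = 44 thirty-second notes.
Each duration in thirty-second notes: dotted whole = 48; sixteenth = 2; dotted sixteenth = 3; dotted eighth note = 6; whole tied to quarter (whole + quarter) = 40; eighth tied to sixteenth (eighth + sixteenth) = 6; quarter tied to whole (quarter + whole) = 40; whole tied to quarter (whole + quarter) = 40; whole note = 32; dotted sixteenth note = 3; dotted eighth = 6.
Sum: 48 + 2 + 3 + 6 + 40 + 6 + 40 + 40 + 32 + 3 + 6 = 226.
226 ÷ 44 = 5 complete bars with 6 left over.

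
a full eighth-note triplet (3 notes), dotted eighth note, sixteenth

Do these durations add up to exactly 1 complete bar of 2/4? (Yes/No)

One bar of 2/4 = 8 sixteenth notes.
In sixteenth notes: a full eighth-note triplet (3 notes) (three triplet eighths span one quarter) = 4; dotted eighth note = 3; sixteenth = 1.
Sum: 4 + 3 + 1 = 8.
8 equals 8, so the answer is Yes.

Yes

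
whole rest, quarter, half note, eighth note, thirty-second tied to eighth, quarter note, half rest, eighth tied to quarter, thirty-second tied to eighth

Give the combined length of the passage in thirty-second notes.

106

Express everything in thirty-second notes: whole rest = 32; quarter = 8; half note = 16; eighth note = 4; thirty-second tied to eighth (thirty-second + eighth) = 5; quarter note = 8; half rest = 16; eighth tied to quarter (eighth + quarter) = 12; thirty-second tied to eighth (thirty-second + eighth) = 5.
Adding: 32 + 8 + 16 + 4 + 5 + 8 + 16 + 12 + 5 = 106 thirty-second notes.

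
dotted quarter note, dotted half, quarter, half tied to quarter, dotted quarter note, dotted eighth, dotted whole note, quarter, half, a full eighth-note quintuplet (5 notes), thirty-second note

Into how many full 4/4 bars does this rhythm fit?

5

One bar of 4/4 = 32 thirty-second notes.
In thirty-second notes: dotted quarter note = 12; dotted half = 24; quarter = 8; half tied to quarter (half + quarter) = 24; dotted quarter note = 12; dotted eighth = 6; dotted whole note = 48; quarter = 8; half = 16; a full eighth-note quintuplet (5 notes) (five quintuplet eighths span one half) = 16; thirty-second note = 1.
Altogether 12 + 24 + 8 + 24 + 12 + 6 + 48 + 8 + 16 + 16 + 1 = 175.
175 ÷ 32 = 5 complete bars with 15 left over.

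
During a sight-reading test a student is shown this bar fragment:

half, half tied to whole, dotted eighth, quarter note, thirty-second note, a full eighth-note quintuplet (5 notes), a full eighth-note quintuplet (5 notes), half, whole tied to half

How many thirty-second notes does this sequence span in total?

Convert each value to thirty-second notes: half = 16; half tied to whole (half + whole) = 48; dotted eighth = 6; quarter note = 8; thirty-second note = 1; a full eighth-note quintuplet (5 notes) (five quintuplet eighths span one half) = 16; a full eighth-note quintuplet (5 notes) (five quintuplet eighths span one half) = 16; half = 16; whole tied to half (whole + half) = 48.
Sum: 16 + 48 + 6 + 8 + 1 + 16 + 16 + 16 + 48 = 175 thirty-second notes.

175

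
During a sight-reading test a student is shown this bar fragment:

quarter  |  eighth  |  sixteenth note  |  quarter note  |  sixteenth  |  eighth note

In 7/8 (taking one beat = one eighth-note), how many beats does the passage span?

7

One eighth-note beat = 2 sixteenth notes.
Express everything in sixteenth notes: quarter = 4; eighth = 2; sixteenth note = 1; quarter note = 4; sixteenth = 1; eighth note = 2.
Total: 4 + 2 + 1 + 4 + 1 + 2 = 14.
14 ÷ 2 = 7 beats.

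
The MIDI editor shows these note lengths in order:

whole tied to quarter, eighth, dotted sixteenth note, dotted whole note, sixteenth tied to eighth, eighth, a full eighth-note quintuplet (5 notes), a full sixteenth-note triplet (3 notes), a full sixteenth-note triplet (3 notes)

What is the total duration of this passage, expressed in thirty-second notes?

129

Convert each value to thirty-second notes: whole tied to quarter (whole + quarter) = 40; eighth = 4; dotted sixteenth note = 3; dotted whole note = 48; sixteenth tied to eighth (sixteenth + eighth) = 6; eighth = 4; a full eighth-note quintuplet (5 notes) (five quintuplet eighths span one half) = 16; a full sixteenth-note triplet (3 notes) (three triplet sixteenths span one eighth) = 4; a full sixteenth-note triplet (3 notes) (three triplet sixteenths span one eighth) = 4.
Altogether 40 + 4 + 3 + 48 + 6 + 4 + 16 + 4 + 4 = 129 thirty-second notes.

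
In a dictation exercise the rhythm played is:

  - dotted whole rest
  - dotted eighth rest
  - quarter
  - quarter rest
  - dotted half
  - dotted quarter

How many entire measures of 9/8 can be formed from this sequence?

2

One bar of 9/8 = 18 sixteenth notes.
In sixteenth notes: dotted whole rest = 24; dotted eighth rest = 3; quarter = 4; quarter rest = 4; dotted half = 12; dotted quarter = 6.
Total: 24 + 3 + 4 + 4 + 12 + 6 = 53.
53 ÷ 18 = 2 complete bars with 17 left over.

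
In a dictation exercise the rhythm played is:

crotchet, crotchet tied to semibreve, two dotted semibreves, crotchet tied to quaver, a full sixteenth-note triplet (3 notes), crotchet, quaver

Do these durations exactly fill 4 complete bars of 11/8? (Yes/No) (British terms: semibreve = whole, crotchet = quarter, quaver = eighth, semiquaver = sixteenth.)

No

One bar of 11/8 = 11 eighth notes, so 4 bars = 44.
Convert each value to eighth notes: crotchet = 2; crotchet tied to semibreve (crotchet + semibreve) = 10; dotted semibreve = 12; dotted semibreve = 12; crotchet tied to quaver (crotchet + quaver) = 3; a full sixteenth-note triplet (3 notes) (three triplet sixteenths span one eighth) = 1; crotchet = 2; quaver = 1.
Total: 2 + 10 + 12 + 12 + 3 + 1 + 2 + 1 = 43.
43 falls short of 44, so the answer is No.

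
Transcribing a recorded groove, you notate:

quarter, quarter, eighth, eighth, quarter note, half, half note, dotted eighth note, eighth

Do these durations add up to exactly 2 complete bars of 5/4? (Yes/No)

One bar of 5/4 = 20 sixteenth notes, so 2 bars = 40.
Each duration in sixteenth notes: quarter = 4; quarter = 4; eighth = 2; eighth = 2; quarter note = 4; half = 8; half note = 8; dotted eighth note = 3; eighth = 2.
Altogether 4 + 4 + 2 + 2 + 4 + 8 + 8 + 3 + 2 = 37.
37 falls short of 40, so the answer is No.

No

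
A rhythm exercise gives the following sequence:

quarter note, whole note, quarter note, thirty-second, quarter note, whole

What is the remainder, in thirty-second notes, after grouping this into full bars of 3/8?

5

One bar of 3/8 = 12 thirty-second notes.
Each duration in thirty-second notes: quarter note = 8; whole note = 32; quarter note = 8; thirty-second = 1; quarter note = 8; whole = 32.
Total: 8 + 32 + 8 + 1 + 8 + 32 = 89.
89 ÷ 12 = 7 complete bars with 5 thirty-second notes remaining.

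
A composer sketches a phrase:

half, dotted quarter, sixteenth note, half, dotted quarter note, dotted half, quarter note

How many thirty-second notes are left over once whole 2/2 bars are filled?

26

One bar of 2/2 = 16 sixteenth notes.
Convert each value to sixteenth notes: half = 8; dotted quarter = 6; sixteenth note = 1; half = 8; dotted quarter note = 6; dotted half = 12; quarter note = 4.
Total: 8 + 6 + 1 + 8 + 6 + 12 + 4 = 45.
45 ÷ 16 = 2 complete bars with 13 sixteenth notes remaining = 26 thirty-second notes.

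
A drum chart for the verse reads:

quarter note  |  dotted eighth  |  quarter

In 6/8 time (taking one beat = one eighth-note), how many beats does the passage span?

5.5

One eighth-note beat = 2 sixteenth notes.
Each duration in sixteenth notes: quarter note = 4; dotted eighth = 3; quarter = 4.
Total: 4 + 3 + 4 = 11.
11 ÷ 2 = 5.5 beats.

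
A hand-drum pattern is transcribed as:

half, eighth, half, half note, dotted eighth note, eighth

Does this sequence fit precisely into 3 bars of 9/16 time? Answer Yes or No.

No

One bar of 9/16 = 9 sixteenth notes, so 3 bars = 27.
In sixteenth notes: half = 8; eighth = 2; half = 8; half note = 8; dotted eighth note = 3; eighth = 2.
Altogether 8 + 2 + 8 + 8 + 3 + 2 = 31.
31 exceeds 27, so the answer is No.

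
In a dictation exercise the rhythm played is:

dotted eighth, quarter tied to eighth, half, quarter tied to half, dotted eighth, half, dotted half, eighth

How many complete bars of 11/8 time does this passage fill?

2

One bar of 11/8 = 22 sixteenth notes.
Express everything in sixteenth notes: dotted eighth = 3; quarter tied to eighth (quarter + eighth) = 6; half = 8; quarter tied to half (quarter + half) = 12; dotted eighth = 3; half = 8; dotted half = 12; eighth = 2.
Adding: 3 + 6 + 8 + 12 + 3 + 8 + 12 + 2 = 54.
54 ÷ 22 = 2 complete bars with 10 left over.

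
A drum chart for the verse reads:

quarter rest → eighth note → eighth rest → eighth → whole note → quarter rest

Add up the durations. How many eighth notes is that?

15

Express everything in eighth notes: quarter rest = 2; eighth note = 1; eighth rest = 1; eighth = 1; whole note = 8; quarter rest = 2.
Adding: 2 + 1 + 1 + 1 + 8 + 2 = 15 eighth notes.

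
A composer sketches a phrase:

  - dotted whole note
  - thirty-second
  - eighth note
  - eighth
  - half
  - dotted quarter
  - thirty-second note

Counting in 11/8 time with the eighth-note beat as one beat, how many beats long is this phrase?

One eighth-note beat = 4 thirty-second notes.
Convert each value to thirty-second notes: dotted whole note = 48; thirty-second = 1; eighth note = 4; eighth = 4; half = 16; dotted quarter = 12; thirty-second note = 1.
Adding: 48 + 1 + 4 + 4 + 16 + 12 + 1 = 86.
86 ÷ 4 = 21.5 beats.

21.5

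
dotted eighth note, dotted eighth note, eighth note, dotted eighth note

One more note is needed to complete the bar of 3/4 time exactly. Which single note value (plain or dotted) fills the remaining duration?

sixteenth note

The bar of 3/4 = 12 sixteenth notes.
Convert each value to sixteenth notes: dotted eighth note = 3; dotted eighth note = 3; eighth note = 2; dotted eighth note = 3.
Sum: 3 + 3 + 2 + 3 = 11.
Remaining: 12 − 11 = 1 sixteenth note, which is a sixteenth note.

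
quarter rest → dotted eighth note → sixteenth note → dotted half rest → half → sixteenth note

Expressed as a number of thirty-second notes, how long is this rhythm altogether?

Convert each value to thirty-second notes: quarter rest = 8; dotted eighth note = 6; sixteenth note = 2; dotted half rest = 24; half = 16; sixteenth note = 2.
Total: 8 + 6 + 2 + 24 + 16 + 2 = 58 thirty-second notes.

58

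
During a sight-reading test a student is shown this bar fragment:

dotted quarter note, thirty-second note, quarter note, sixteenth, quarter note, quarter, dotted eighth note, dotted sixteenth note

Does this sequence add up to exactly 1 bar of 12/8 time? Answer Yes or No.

Yes

One bar of 12/8 = 48 thirty-second notes.
Express everything in thirty-second notes: dotted quarter note = 12; thirty-second note = 1; quarter note = 8; sixteenth = 2; quarter note = 8; quarter = 8; dotted eighth note = 6; dotted sixteenth note = 3.
Total: 12 + 1 + 8 + 2 + 8 + 8 + 6 + 3 = 48.
48 equals 48, so the answer is Yes.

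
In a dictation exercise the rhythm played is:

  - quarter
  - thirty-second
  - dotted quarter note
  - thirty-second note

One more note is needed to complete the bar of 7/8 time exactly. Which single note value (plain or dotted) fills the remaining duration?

The bar of 7/8 = 28 thirty-second notes.
Each duration in thirty-second notes: quarter = 8; thirty-second = 1; dotted quarter note = 12; thirty-second note = 1.
Total: 8 + 1 + 12 + 1 = 22.
Remaining: 28 − 22 = 6 thirty-second notes, which is a dotted eighth note.

dotted eighth note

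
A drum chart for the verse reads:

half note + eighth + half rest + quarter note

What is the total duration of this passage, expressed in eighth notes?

11

In eighth notes: half note = 4; eighth = 1; half rest = 4; quarter note = 2.
Adding: 4 + 1 + 4 + 2 = 11 eighth notes.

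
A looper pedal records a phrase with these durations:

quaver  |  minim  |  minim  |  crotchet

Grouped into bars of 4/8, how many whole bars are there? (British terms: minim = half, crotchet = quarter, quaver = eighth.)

One bar of 4/8 = 4 eighth notes.
Convert each value to eighth notes: quaver = 1; minim = 4; minim = 4; crotchet = 2.
Total: 1 + 4 + 4 + 2 = 11.
11 ÷ 4 = 2 complete bars with 3 left over.

2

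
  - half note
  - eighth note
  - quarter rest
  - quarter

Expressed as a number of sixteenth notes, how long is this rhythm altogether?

18

Each duration in sixteenth notes: half note = 8; eighth note = 2; quarter rest = 4; quarter = 4.
Total: 8 + 2 + 4 + 4 = 18 sixteenth notes.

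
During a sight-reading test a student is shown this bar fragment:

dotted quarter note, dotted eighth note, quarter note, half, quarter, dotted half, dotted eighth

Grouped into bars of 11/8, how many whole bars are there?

1

One bar of 11/8 = 22 sixteenth notes.
In sixteenth notes: dotted quarter note = 6; dotted eighth note = 3; quarter note = 4; half = 8; quarter = 4; dotted half = 12; dotted eighth = 3.
Adding: 6 + 3 + 4 + 8 + 4 + 12 + 3 = 40.
40 ÷ 22 = 1 complete bar with 18 left over.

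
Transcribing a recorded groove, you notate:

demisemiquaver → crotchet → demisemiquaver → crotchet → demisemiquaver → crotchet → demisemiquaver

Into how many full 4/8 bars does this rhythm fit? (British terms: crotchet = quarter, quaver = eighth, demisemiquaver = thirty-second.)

One bar of 4/8 = 16 thirty-second notes.
Express everything in thirty-second notes: demisemiquaver = 1; crotchet = 8; demisemiquaver = 1; crotchet = 8; demisemiquaver = 1; crotchet = 8; demisemiquaver = 1.
Sum: 1 + 8 + 1 + 8 + 1 + 8 + 1 = 28.
28 ÷ 16 = 1 complete bar with 12 left over.

1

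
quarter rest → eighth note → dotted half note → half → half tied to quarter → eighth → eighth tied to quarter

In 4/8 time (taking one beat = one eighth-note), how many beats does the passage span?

One eighth-note beat = 2 sixteenth notes.
Express everything in sixteenth notes: quarter rest = 4; eighth note = 2; dotted half note = 12; half = 8; half tied to quarter (half + quarter) = 12; eighth = 2; eighth tied to quarter (eighth + quarter) = 6.
Sum: 4 + 2 + 12 + 8 + 12 + 2 + 6 = 46.
46 ÷ 2 = 23 beats.

23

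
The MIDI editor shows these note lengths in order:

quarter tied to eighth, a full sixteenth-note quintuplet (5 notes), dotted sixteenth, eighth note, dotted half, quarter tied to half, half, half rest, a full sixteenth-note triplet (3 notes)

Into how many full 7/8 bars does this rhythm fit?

3

One bar of 7/8 = 28 thirty-second notes.
Express everything in thirty-second notes: quarter tied to eighth (quarter + eighth) = 12; a full sixteenth-note quintuplet (5 notes) (five quintuplet sixteenths span one quarter) = 8; dotted sixteenth = 3; eighth note = 4; dotted half = 24; quarter tied to half (quarter + half) = 24; half = 16; half rest = 16; a full sixteenth-note triplet (3 notes) (three triplet sixteenths span one eighth) = 4.
Adding: 12 + 8 + 3 + 4 + 24 + 24 + 16 + 16 + 4 = 111.
111 ÷ 28 = 3 complete bars with 27 left over.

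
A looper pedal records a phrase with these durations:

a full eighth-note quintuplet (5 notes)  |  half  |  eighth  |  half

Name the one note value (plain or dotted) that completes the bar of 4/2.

dotted quarter note

The bar of 4/2 = 16 eighth notes.
Convert each value to eighth notes: a full eighth-note quintuplet (5 notes) (five quintuplet eighths span one half) = 4; half = 4; eighth = 1; half = 4.
Adding: 4 + 4 + 1 + 4 = 13.
Remaining: 16 − 13 = 3 eighth notes, which is a dotted quarter note.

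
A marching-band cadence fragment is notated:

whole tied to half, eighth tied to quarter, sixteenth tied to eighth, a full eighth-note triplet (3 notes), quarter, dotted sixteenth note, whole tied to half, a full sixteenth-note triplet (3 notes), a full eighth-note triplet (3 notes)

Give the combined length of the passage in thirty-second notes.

Express everything in thirty-second notes: whole tied to half (whole + half) = 48; eighth tied to quarter (eighth + quarter) = 12; sixteenth tied to eighth (sixteenth + eighth) = 6; a full eighth-note triplet (3 notes) (three triplet eighths span one quarter) = 8; quarter = 8; dotted sixteenth note = 3; whole tied to half (whole + half) = 48; a full sixteenth-note triplet (3 notes) (three triplet sixteenths span one eighth) = 4; a full eighth-note triplet (3 notes) (three triplet eighths span one quarter) = 8.
Altogether 48 + 12 + 6 + 8 + 8 + 3 + 48 + 4 + 8 = 145 thirty-second notes.

145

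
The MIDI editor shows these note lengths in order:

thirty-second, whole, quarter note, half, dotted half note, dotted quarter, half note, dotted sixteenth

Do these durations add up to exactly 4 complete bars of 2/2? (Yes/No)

One bar of 2/2 = 32 thirty-second notes, so 4 bars = 128.
In thirty-second notes: thirty-second = 1; whole = 32; quarter note = 8; half = 16; dotted half note = 24; dotted quarter = 12; half note = 16; dotted sixteenth = 3.
Altogether 1 + 32 + 8 + 16 + 24 + 12 + 16 + 3 = 112.
112 falls short of 128, so the answer is No.

No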